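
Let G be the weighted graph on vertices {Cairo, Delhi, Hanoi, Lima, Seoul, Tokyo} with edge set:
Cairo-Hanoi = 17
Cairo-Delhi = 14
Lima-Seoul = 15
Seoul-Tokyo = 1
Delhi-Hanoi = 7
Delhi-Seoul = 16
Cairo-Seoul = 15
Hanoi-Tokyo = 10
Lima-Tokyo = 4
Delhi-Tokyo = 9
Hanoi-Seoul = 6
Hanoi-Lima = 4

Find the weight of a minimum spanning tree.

30

Kruskal's algorithm — process edges by increasing weight (ties by edge label):
Seoul-Tokyo (1): add. Components now {Hanoi} {Lima} {Cairo} {Seoul,Tokyo} {Delhi}
Hanoi-Lima (4): add. Components now {Hanoi,Lima} {Cairo} {Seoul,Tokyo} {Delhi}
Lima-Tokyo (4): add. Components now {Hanoi,Lima,Seoul,Tokyo} {Cairo} {Delhi}
Hanoi-Seoul (6): skip — Hanoi and Seoul already connected.
Delhi-Hanoi (7): add. Components now {Delhi,Hanoi,Lima,Seoul,Tokyo} {Cairo}
Delhi-Tokyo (9): skip — Tokyo and Delhi already connected.
Hanoi-Tokyo (10): skip — Hanoi and Tokyo already connected.
Cairo-Delhi (14): add. Components now {Cairo,Delhi,Hanoi,Lima,Seoul,Tokyo}
MST edges: Seoul-Tokyo, Hanoi-Lima, Lima-Tokyo, Delhi-Hanoi, Cairo-Delhi; total weight 1+4+4+7+14 = 30.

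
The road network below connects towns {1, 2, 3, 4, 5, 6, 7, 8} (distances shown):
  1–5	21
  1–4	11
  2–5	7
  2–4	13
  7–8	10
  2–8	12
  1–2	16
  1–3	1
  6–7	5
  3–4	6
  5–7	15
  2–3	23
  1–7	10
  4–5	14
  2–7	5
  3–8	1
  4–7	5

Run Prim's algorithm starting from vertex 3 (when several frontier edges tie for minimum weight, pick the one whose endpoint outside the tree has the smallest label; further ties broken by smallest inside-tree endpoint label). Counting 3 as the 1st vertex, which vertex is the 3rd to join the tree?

8

Prim's algorithm from 3:
Step 1: cheapest edge leaving the tree is 1–3 (1); add 1.
Step 2: cheapest edge leaving the tree is 3–8 (1); add 8.
Step 3: cheapest edge leaving the tree is 3–4 (6); add 4.
Step 4: cheapest edge leaving the tree is 4–7 (5); add 7.
Step 5: cheapest edge leaving the tree is 2–7 (5); add 2.
Step 6: cheapest edge leaving the tree is 6–7 (5); add 6.
Step 7: cheapest edge leaving the tree is 2–5 (7); add 5.
Vertex order: 3, 1, 8, 4, 7, 2, 6, 5. The 3rd vertex is 8.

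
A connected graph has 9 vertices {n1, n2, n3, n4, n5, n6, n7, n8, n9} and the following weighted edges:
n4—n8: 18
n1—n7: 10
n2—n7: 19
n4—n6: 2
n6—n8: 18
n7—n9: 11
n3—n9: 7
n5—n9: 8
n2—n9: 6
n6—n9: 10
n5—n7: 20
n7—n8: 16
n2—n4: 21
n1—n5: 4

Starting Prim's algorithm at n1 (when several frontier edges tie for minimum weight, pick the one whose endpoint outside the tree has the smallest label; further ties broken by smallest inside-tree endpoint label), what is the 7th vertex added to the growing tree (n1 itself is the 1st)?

n4

Prim, starting at n1.
Step 1: cheapest edge leaving the tree is n1—n5 (4); add n5.
Step 2: cheapest edge leaving the tree is n5—n9 (8); add n9.
Step 3: cheapest edge leaving the tree is n2—n9 (6); add n2.
Step 4: cheapest edge leaving the tree is n3—n9 (7); add n3.
Step 5: cheapest edge leaving the tree is n6—n9 (10); add n6.
Step 6: cheapest edge leaving the tree is n4—n6 (2); add n4.
Step 7: cheapest edge leaving the tree is n1—n7 (10); add n7.
Step 8: cheapest edge leaving the tree is n7—n8 (16); add n8.
Vertex order: n1, n5, n9, n2, n3, n6, n4, n7, n8. The 7th vertex is n4.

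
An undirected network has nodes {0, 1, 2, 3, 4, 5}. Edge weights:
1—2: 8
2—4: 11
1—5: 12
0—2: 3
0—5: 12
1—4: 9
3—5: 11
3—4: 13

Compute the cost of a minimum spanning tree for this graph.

Kruskal's algorithm — process edges by increasing weight (ties by edge label):
0—2 (3): add. Components now {0,2} {1} {3} {4} {5}
1—2 (8): add. Components now {0,1,2} {3} {4} {5}
1—4 (9): add. Components now {0,1,2,4} {3} {5}
2—4 (11): skip — 2 and 4 already connected.
3—5 (11): add. Components now {0,1,2,4} {3,5}
0—5 (12): add. Components now {0,1,2,3,4,5}
MST edges: 0—2, 1—2, 1—4, 3—5, 0—5; total weight 3+8+9+11+12 = 43.

43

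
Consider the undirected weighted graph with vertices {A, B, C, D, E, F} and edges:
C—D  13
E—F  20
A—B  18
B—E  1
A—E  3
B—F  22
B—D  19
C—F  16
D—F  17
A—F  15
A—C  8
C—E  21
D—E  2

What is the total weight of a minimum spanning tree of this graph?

Grow the tree from D using Prim:
Step 1: frontier [D—E 2, C—D 13, D—F 17, B—D 19] → take D—E (2); add E.
Step 2: frontier [C—D 13, D—F 17, B—D 19, B—E 1, A—E 3, E—F 20, C—E 21] → take B—E (1); add B.
Step 3: frontier [A—B 18, B—F 22, C—D 13, D—F 17, A—E 3, E—F 20, C—E 21] → take A—E (3); add A.
Step 4: frontier [A—C 8, A—F 15, B—F 22, C—D 13, D—F 17, E—F 20, C—E 21] → take A—C (8); add C.
Step 5: frontier [A—F 15, B—F 22, C—F 16, D—F 17, E—F 20] → take A—F (15); add F.
MST edges: D—E, B—E, A—E, A—C, A—F; total weight 2+1+3+8+15 = 29.

29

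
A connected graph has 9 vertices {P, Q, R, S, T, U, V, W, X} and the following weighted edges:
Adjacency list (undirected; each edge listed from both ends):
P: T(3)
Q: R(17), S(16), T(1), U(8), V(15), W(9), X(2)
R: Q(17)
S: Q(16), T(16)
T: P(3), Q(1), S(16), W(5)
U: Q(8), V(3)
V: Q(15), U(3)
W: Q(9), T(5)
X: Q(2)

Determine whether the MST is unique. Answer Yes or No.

No

Kruskal's algorithm — process edges by increasing weight (ties by edge label):
Q—T (1): add — endpoints in different components.
Q—X (2): add — endpoints in different components.
P—T (3): add — endpoints in different components.
U—V (3): add — endpoints in different components.
T—W (5): add — endpoints in different components.
Q—U (8): add — endpoints in different components.
Q—W (9): skip — Q and W already connected.
Q—V (15): skip — Q and V already connected.
Q—S (16): add — endpoints in different components.
S—T (16): skip — T and S already connected.
Q—R (17): add — endpoints in different components.
Non-tree edge S—T has weight 16, equal to the heaviest edge on its tree cycle — swapping gives another MST of the same weight. Not unique.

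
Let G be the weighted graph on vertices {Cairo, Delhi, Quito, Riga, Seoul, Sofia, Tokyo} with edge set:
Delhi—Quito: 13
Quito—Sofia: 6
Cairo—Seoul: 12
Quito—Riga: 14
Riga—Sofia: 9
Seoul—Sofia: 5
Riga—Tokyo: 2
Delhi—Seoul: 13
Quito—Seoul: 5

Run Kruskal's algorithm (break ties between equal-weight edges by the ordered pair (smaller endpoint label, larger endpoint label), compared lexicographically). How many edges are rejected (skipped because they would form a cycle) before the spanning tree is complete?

Sort edges by weight, then run Kruskal:
Riga—Tokyo (2): add — endpoints in different components.
Quito—Seoul (5): add — endpoints in different components.
Seoul—Sofia (5): add — endpoints in different components.
Quito—Sofia (6): skip — Sofia and Quito already connected.
Riga—Sofia (9): add — endpoints in different components.
Cairo—Seoul (12): add — endpoints in different components.
Delhi—Quito (13): add — endpoints in different components.
Edges rejected before the tree was complete: 1.

1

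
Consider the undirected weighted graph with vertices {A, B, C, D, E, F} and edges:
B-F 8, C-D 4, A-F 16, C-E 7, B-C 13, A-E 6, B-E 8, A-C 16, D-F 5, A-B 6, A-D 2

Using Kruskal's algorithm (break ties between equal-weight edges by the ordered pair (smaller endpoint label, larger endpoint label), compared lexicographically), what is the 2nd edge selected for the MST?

C-D

Kruskal: consider edges lightest-first.
A-D (2): add — endpoints in different components.
C-D (4): add — endpoints in different components.
D-F (5): add — endpoints in different components.
A-B (6): add — endpoints in different components.
A-E (6): add — endpoints in different components.
The 2nd edge added is C-D.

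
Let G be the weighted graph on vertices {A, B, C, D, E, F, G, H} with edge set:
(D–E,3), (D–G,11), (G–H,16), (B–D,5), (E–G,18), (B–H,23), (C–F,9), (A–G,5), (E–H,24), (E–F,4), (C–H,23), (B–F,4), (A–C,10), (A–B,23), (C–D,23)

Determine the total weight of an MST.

Kruskal's algorithm — process edges by increasing weight (ties by edge label):
D–E (3): add — endpoints in different components.
B–F (4): add — endpoints in different components.
E–F (4): add — endpoints in different components.
A–G (5): add — endpoints in different components.
B–D (5): skip — B and D already connected.
C–F (9): add — endpoints in different components.
A–C (10): add — endpoints in different components.
D–G (11): skip — D and G already connected.
G–H (16): add — endpoints in different components.
MST edges: D–E, B–F, E–F, A–G, C–F, A–C, G–H; total weight 3+4+4+5+9+10+16 = 51.

51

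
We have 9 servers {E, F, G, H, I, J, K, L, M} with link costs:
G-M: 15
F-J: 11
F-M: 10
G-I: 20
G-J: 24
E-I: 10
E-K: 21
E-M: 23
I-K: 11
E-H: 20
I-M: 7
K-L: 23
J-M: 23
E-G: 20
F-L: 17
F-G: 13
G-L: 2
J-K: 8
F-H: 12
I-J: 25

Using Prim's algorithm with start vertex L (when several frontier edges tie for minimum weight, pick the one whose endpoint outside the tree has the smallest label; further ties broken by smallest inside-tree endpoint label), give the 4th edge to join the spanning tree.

I-M

Prim's algorithm from L:
Step 1: cheapest edge leaving the tree is G-L (2); add G.
Step 2: cheapest edge leaving the tree is F-G (13); add F.
Step 3: cheapest edge leaving the tree is F-M (10); add M.
Step 4: cheapest edge leaving the tree is I-M (7); add I.
Step 5: cheapest edge leaving the tree is E-I (10); add E.
Step 6: cheapest edge leaving the tree is F-J (11); add J.
Step 7: cheapest edge leaving the tree is J-K (8); add K.
Step 8: cheapest edge leaving the tree is F-H (12); add H.
The 4th edge added is I-M.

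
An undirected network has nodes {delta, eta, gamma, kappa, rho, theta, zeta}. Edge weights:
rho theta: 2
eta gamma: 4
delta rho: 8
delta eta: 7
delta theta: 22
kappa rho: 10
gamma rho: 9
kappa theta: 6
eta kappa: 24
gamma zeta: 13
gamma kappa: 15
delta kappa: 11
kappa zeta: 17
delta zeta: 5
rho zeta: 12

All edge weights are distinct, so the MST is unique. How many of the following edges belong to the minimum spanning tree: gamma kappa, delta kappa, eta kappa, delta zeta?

1

Kruskal's algorithm — process edges by increasing weight (ties by edge label):
rho theta (2): add — endpoints in different components.
eta gamma (4): add — endpoints in different components.
delta zeta (5): add — endpoints in different components.
kappa theta (6): add — endpoints in different components.
delta eta (7): add — endpoints in different components.
delta rho (8): add — endpoints in different components.
MST edge set: {rho theta, eta gamma, delta zeta, kappa theta, delta eta, delta rho}.
Of the listed edges, {delta zeta} are in the MST → 1.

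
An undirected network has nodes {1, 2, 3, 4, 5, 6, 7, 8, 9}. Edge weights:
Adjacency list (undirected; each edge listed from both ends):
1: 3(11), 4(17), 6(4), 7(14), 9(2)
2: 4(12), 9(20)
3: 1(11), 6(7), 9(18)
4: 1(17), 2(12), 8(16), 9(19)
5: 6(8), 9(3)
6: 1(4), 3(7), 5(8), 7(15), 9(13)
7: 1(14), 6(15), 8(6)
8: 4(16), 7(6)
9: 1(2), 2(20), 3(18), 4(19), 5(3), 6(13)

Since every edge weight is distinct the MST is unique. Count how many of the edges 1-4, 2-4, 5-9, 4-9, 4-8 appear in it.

3

Kruskal's algorithm — process edges by increasing weight (ties by edge label):
1-9 (2): add — endpoints in different components.
5-9 (3): add — endpoints in different components.
1-6 (4): add — endpoints in different components.
7-8 (6): add — endpoints in different components.
3-6 (7): add — endpoints in different components.
5-6 (8): skip — 5 and 6 already connected.
1-3 (11): skip — 1 and 3 already connected.
2-4 (12): add — endpoints in different components.
6-9 (13): skip — 6 and 9 already connected.
1-7 (14): add — endpoints in different components.
6-7 (15): skip — 6 and 7 already connected.
4-8 (16): add — endpoints in different components.
MST edge set: {1-9, 5-9, 1-6, 7-8, 3-6, 2-4, 1-7, 4-8}.
Of the listed edges, {2-4, 5-9, 4-8} are in the MST → 3.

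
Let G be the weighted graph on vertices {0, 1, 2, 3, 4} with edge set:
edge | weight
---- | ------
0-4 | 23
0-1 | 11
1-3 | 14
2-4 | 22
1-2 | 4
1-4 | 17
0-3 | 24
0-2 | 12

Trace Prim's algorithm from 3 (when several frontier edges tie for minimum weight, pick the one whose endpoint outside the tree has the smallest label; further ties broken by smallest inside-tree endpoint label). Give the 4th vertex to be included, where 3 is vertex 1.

Prim's algorithm from 3:
Step 1: frontier [1-3 14, 0-3 24] → take 1-3 (14); add 1.
Step 2: frontier [1-2 4, 0-1 11, 1-4 17, 0-3 24] → take 1-2 (4); add 2.
Step 3: frontier [0-1 11, 1-4 17, 0-2 12, 2-4 22, 0-3 24] → take 0-1 (11); add 0.
Step 4: frontier [0-4 23, 1-4 17, 2-4 22] → take 1-4 (17); add 4.
Vertex order: 3, 1, 2, 0, 4. The 4th vertex is 0.

0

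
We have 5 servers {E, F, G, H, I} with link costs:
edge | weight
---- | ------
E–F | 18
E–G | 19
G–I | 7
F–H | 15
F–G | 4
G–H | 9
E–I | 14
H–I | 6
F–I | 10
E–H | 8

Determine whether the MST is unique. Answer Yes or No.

Yes

Sort edges by weight, then run Kruskal:
F–G (4): add — endpoints in different components.
H–I (6): add — endpoints in different components.
G–I (7): add — endpoints in different components.
E–H (8): add — endpoints in different components.
Every non-tree edge has weight strictly greater than the heaviest edge on the tree path between its endpoints, so the MST is unique.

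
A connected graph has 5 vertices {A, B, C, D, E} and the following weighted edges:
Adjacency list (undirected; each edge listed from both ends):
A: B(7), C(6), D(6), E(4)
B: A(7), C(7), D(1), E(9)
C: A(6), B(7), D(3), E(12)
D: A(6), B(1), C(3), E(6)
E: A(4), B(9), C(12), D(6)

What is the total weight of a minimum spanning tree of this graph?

14

Sort edges by weight, then run Kruskal:
B—D (1): add. Components now {A} {B,D} {C} {E}
C—D (3): add. Components now {A} {B,C,D} {E}
A—E (4): add. Components now {A,E} {B,C,D}
A—C (6): add. Components now {A,B,C,D,E}
MST edges: B—D, C—D, A—E, A—C; total weight 1+3+4+6 = 14.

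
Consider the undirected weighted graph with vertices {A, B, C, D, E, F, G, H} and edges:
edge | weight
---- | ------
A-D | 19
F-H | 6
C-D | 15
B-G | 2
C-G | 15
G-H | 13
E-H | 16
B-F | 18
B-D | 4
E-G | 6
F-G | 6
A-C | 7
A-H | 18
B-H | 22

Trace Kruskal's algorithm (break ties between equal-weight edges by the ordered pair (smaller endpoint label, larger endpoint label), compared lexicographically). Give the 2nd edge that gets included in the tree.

Kruskal: consider edges lightest-first.
B-G (2): add — endpoints in different components.
B-D (4): add — endpoints in different components.
E-G (6): add — endpoints in different components.
F-G (6): add — endpoints in different components.
F-H (6): add — endpoints in different components.
A-C (7): add — endpoints in different components.
G-H (13): skip — G and H already connected.
C-D (15): add — endpoints in different components.
The 2nd edge added is B-D.

B-D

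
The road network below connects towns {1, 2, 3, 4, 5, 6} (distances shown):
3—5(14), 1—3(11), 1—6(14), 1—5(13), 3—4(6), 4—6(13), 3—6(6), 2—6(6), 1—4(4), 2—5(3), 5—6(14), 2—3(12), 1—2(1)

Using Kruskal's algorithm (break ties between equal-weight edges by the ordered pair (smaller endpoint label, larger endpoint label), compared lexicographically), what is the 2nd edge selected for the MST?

2-5

Sort edges by weight, then run Kruskal:
1—2 (1): add. Components now {1,2} {3} {4} {5} {6}
2—5 (3): add. Components now {1,2,5} {3} {4} {6}
1—4 (4): add. Components now {1,2,4,5} {3} {6}
2—6 (6): add. Components now {1,2,4,5,6} {3}
3—4 (6): add. Components now {1,2,3,4,5,6}
The 2nd edge added is 2—5.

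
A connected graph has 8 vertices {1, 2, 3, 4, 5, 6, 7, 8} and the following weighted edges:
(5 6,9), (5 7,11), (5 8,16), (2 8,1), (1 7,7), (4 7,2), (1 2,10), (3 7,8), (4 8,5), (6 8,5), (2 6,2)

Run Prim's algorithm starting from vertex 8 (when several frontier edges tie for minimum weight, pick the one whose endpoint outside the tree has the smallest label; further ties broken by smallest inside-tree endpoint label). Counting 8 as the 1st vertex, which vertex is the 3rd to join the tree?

Prim's algorithm from 8:
Step 1: cheapest edge leaving the tree is 2 8 (1); add 2.
Step 2: cheapest edge leaving the tree is 2 6 (2); add 6.
Step 3: cheapest edge leaving the tree is 4 8 (5); add 4.
Step 4: cheapest edge leaving the tree is 4 7 (2); add 7.
Step 5: cheapest edge leaving the tree is 1 7 (7); add 1.
Step 6: cheapest edge leaving the tree is 3 7 (8); add 3.
Step 7: cheapest edge leaving the tree is 5 6 (9); add 5.
Vertex order: 8, 2, 6, 4, 7, 1, 3, 5. The 3rd vertex is 6.

6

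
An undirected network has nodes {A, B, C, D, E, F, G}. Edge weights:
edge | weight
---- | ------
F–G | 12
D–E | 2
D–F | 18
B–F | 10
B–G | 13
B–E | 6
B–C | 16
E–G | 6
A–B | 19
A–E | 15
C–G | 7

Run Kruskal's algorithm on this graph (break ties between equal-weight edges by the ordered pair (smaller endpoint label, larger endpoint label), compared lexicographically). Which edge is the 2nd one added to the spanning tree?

Kruskal: consider edges lightest-first.
D–E (2): add. Components now {A} {B} {C} {D,E} {F} {G}
B–E (6): add. Components now {A} {B,D,E} {C} {F} {G}
E–G (6): add. Components now {A} {B,D,E,G} {C} {F}
C–G (7): add. Components now {A} {B,C,D,E,G} {F}
B–F (10): add. Components now {A} {B,C,D,E,F,G}
F–G (12): skip — F and G already connected.
B–G (13): skip — B and G already connected.
A–E (15): add. Components now {A,B,C,D,E,F,G}
The 2nd edge added is B–E.

B-E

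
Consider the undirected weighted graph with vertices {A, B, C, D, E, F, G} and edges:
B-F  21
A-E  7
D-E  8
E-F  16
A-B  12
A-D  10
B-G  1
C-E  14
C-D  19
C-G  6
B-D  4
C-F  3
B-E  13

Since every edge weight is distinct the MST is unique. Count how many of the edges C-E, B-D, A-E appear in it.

Kruskal: consider edges lightest-first.
B-G (1): add. Components now {A} {B,G} {C} {D} {E} {F}
C-F (3): add. Components now {A} {B,G} {C,F} {D} {E}
B-D (4): add. Components now {A} {B,D,G} {C,F} {E}
C-G (6): add. Components now {A} {B,C,D,F,G} {E}
A-E (7): add. Components now {A,E} {B,C,D,F,G}
D-E (8): add. Components now {A,B,C,D,E,F,G}
MST edge set: {B-G, C-F, B-D, C-G, A-E, D-E}.
Of the listed edges, {B-D, A-E} are in the MST → 2.

2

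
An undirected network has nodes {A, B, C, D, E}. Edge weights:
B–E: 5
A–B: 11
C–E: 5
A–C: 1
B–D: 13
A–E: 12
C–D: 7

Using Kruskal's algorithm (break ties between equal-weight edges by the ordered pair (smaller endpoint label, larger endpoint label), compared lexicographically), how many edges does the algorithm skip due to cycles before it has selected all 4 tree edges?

Kruskal's algorithm — process edges by increasing weight (ties by edge label):
A–C (1): add. Components now {A,C} {B} {D} {E}
B–E (5): add. Components now {A,C} {B,E} {D}
C–E (5): add. Components now {A,B,C,E} {D}
C–D (7): add. Components now {A,B,C,D,E}
Edges rejected before the tree was complete: 0.

0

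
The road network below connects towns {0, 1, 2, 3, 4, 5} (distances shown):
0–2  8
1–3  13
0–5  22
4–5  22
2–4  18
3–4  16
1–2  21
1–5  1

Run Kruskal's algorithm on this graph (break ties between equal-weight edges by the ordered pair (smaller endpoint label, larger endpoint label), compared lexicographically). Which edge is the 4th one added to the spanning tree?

Sort edges by weight, then run Kruskal:
1–5 (1): add. Components now {0} {1,5} {2} {3} {4}
0–2 (8): add. Components now {0,2} {1,5} {3} {4}
1–3 (13): add. Components now {0,2} {1,3,5} {4}
3–4 (16): add. Components now {0,2} {1,3,4,5}
2–4 (18): add. Components now {0,1,2,3,4,5}
The 4th edge added is 3–4.

3-4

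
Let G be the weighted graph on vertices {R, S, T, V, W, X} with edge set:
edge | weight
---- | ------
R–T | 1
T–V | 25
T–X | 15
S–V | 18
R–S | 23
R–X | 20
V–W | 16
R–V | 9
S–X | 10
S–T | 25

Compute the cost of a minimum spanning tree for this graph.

51

Prim's algorithm from S:
Step 1: frontier [S–X 10, S–V 18, R–S 23, S–T 25] → take S–X (10); add X.
Step 2: frontier [S–V 18, R–S 23, S–T 25, T–X 15, R–X 20] → take T–X (15); add T.
Step 3: frontier [S–V 18, R–S 23, R–T 1, T–V 25, R–X 20] → take R–T (1); add R.
Step 4: frontier [R–V 9, S–V 18, T–V 25] → take R–V (9); add V.
Step 5: frontier [V–W 16] → take V–W (16); add W.
MST edges: S–X, T–X, R–T, R–V, V–W; total weight 10+15+1+9+16 = 51.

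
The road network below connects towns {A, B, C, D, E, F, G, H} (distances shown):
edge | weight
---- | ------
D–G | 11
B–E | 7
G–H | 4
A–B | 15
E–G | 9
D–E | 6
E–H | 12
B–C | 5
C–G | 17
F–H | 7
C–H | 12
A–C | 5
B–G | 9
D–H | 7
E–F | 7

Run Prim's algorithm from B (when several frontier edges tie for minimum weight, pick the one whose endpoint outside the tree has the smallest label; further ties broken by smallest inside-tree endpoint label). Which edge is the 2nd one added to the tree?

Grow the tree from B using Prim:
Step 1: cheapest edge leaving the tree is B–C (5); add C.
Step 2: cheapest edge leaving the tree is A–C (5); add A.
Step 3: cheapest edge leaving the tree is B–E (7); add E.
Step 4: cheapest edge leaving the tree is D–E (6); add D.
Step 5: cheapest edge leaving the tree is E–F (7); add F.
Step 6: cheapest edge leaving the tree is D–H (7); add H.
Step 7: cheapest edge leaving the tree is G–H (4); add G.
The 2nd edge added is A–C.

A-C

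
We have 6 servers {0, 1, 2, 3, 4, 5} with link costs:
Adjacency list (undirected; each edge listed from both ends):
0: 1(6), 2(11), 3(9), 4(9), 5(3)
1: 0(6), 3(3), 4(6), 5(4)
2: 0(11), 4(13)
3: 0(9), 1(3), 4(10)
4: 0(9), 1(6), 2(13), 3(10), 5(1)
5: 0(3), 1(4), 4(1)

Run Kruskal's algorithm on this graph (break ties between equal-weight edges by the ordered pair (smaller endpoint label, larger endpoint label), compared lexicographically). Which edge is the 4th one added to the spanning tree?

Sort edges by weight, then run Kruskal:
4 5 (1): add. Components now {0} {1} {2} {3} {4,5}
0 5 (3): add. Components now {0,4,5} {1} {2} {3}
1 3 (3): add. Components now {0,4,5} {1,3} {2}
1 5 (4): add. Components now {0,1,3,4,5} {2}
0 1 (6): skip — 0 and 1 already connected.
1 4 (6): skip — 1 and 4 already connected.
0 3 (9): skip — 0 and 3 already connected.
0 4 (9): skip — 0 and 4 already connected.
3 4 (10): skip — 3 and 4 already connected.
0 2 (11): add. Components now {0,1,2,3,4,5}
The 4th edge added is 1 5.

1-5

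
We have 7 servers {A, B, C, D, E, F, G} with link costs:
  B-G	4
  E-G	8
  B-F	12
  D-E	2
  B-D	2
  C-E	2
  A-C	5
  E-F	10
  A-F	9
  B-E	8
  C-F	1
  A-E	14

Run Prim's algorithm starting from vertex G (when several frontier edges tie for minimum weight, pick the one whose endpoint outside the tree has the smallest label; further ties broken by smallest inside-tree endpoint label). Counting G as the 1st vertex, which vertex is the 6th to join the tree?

Grow the tree from G using Prim:
Step 1: frontier [B-G 4, E-G 8] → take B-G (4); add B.
Step 2: frontier [B-D 2, B-E 8, B-F 12, E-G 8] → take B-D (2); add D.
Step 3: frontier [B-E 8, B-F 12, D-E 2, E-G 8] → take D-E (2); add E.
Step 4: frontier [B-F 12, C-E 2, E-F 10, A-E 14] → take C-E (2); add C.
Step 5: frontier [B-F 12, C-F 1, A-C 5, E-F 10, A-E 14] → take C-F (1); add F.
Step 6: frontier [A-C 5, A-E 14, A-F 9] → take A-C (5); add A.
Vertex order: G, B, D, E, C, F, A. The 6th vertex is F.

F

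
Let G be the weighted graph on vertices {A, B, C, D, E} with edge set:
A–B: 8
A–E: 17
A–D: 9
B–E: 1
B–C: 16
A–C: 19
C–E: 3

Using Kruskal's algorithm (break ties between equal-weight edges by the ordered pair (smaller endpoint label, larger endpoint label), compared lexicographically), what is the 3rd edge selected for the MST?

Sort edges by weight, then run Kruskal:
B–E (1): add. Components now {A} {B,E} {C} {D}
C–E (3): add. Components now {A} {B,C,E} {D}
A–B (8): add. Components now {A,B,C,E} {D}
A–D (9): add. Components now {A,B,C,D,E}
The 3rd edge added is A–B.

A-B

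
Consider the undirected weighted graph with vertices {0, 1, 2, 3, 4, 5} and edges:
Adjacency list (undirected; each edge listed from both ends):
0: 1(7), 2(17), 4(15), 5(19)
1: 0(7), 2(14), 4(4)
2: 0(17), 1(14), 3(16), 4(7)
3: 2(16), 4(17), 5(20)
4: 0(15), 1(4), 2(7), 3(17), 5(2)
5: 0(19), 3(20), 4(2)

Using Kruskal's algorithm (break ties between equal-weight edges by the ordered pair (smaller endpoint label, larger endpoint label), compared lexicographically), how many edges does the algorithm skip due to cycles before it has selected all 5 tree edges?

Sort edges by weight, then run Kruskal:
4 5 (2): add. Components now {0} {1} {2} {3} {4,5}
1 4 (4): add. Components now {0} {1,4,5} {2} {3}
0 1 (7): add. Components now {0,1,4,5} {2} {3}
2 4 (7): add. Components now {0,1,2,4,5} {3}
1 2 (14): skip — 1 and 2 already connected.
0 4 (15): skip — 0 and 4 already connected.
2 3 (16): add. Components now {0,1,2,3,4,5}
Edges rejected before the tree was complete: 2.

2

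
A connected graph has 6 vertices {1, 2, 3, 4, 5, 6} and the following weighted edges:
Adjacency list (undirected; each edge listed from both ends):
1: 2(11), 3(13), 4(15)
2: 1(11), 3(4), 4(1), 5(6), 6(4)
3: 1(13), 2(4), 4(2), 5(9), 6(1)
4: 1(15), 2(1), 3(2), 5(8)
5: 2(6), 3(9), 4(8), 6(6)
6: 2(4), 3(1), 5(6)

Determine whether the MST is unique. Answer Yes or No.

No

Sort edges by weight, then run Kruskal:
2 4 (1): add — endpoints in different components.
3 6 (1): add — endpoints in different components.
3 4 (2): add — endpoints in different components.
2 3 (4): skip — 2 and 3 already connected.
2 6 (4): skip — 2 and 6 already connected.
2 5 (6): add — endpoints in different components.
5 6 (6): skip — 5 and 6 already connected.
4 5 (8): skip — 4 and 5 already connected.
3 5 (9): skip — 3 and 5 already connected.
1 2 (11): add — endpoints in different components.
Non-tree edge 5 6 has weight 6, equal to the heaviest edge on its tree cycle — swapping gives another MST of the same weight. Not unique.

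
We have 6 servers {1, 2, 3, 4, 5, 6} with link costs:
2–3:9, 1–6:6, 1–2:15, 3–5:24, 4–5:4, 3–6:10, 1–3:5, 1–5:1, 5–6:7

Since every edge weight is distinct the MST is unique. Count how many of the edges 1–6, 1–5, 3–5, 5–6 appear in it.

Kruskal: consider edges lightest-first.
1–5 (1): add — endpoints in different components.
4–5 (4): add — endpoints in different components.
1–3 (5): add — endpoints in different components.
1–6 (6): add — endpoints in different components.
5–6 (7): skip — 5 and 6 already connected.
2–3 (9): add — endpoints in different components.
MST edge set: {1–5, 4–5, 1–3, 1–6, 2–3}.
Of the listed edges, {1–6, 1–5} are in the MST → 2.

2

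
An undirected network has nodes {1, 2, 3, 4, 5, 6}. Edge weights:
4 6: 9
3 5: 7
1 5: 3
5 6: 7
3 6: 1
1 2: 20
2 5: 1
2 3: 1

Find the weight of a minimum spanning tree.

Prim's algorithm from 2:
Step 1: cheapest edge leaving the tree is 2 3 (1); add 3.
Step 2: cheapest edge leaving the tree is 2 5 (1); add 5.
Step 3: cheapest edge leaving the tree is 3 6 (1); add 6.
Step 4: cheapest edge leaving the tree is 1 5 (3); add 1.
Step 5: cheapest edge leaving the tree is 4 6 (9); add 4.
MST edges: 2 3, 2 5, 3 6, 1 5, 4 6; total weight 1+1+1+3+9 = 15.

15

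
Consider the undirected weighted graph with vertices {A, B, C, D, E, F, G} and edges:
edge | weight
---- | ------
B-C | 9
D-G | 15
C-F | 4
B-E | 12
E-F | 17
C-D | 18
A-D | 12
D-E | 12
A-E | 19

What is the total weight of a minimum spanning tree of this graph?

64

Grow the tree from B using Prim:
Step 1: frontier [B-C 9, B-E 12] → take B-C (9); add C.
Step 2: frontier [B-E 12, C-F 4, C-D 18] → take C-F (4); add F.
Step 3: frontier [B-E 12, C-D 18, E-F 17] → take B-E (12); add E.
Step 4: frontier [C-D 18, D-E 12, A-E 19] → take D-E (12); add D.
Step 5: frontier [A-D 12, D-G 15, A-E 19] → take A-D (12); add A.
Step 6: frontier [D-G 15] → take D-G (15); add G.
MST edges: B-C, C-F, B-E, D-E, A-D, D-G; total weight 9+4+12+12+12+15 = 64.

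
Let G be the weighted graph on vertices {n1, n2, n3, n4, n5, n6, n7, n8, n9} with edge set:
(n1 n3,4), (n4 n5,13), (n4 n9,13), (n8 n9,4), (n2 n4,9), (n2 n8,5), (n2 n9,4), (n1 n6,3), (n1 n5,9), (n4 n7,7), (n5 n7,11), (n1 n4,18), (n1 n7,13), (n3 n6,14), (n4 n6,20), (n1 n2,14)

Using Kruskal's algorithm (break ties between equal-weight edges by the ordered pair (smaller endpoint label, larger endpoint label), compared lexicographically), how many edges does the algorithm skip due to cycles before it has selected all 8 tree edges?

Sort edges by weight, then run Kruskal:
n1 n6 (3): add — endpoints in different components.
n1 n3 (4): add — endpoints in different components.
n2 n9 (4): add — endpoints in different components.
n8 n9 (4): add — endpoints in different components.
n2 n8 (5): skip — n2 and n8 already connected.
n4 n7 (7): add — endpoints in different components.
n1 n5 (9): add — endpoints in different components.
n2 n4 (9): add — endpoints in different components.
n5 n7 (11): add — endpoints in different components.
Edges rejected before the tree was complete: 1.

1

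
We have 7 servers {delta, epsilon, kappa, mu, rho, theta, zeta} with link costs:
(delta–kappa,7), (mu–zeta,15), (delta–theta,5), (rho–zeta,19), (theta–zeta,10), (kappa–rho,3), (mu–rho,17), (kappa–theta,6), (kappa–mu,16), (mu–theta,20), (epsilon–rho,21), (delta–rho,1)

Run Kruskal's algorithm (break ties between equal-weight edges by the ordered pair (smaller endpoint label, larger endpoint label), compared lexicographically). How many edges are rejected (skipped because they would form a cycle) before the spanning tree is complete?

Kruskal's algorithm — process edges by increasing weight (ties by edge label):
delta–rho (1): add. Components now {theta} {epsilon} {delta,rho} {zeta} {mu} {kappa}
kappa–rho (3): add. Components now {theta} {epsilon} {delta,kappa,rho} {zeta} {mu}
delta–theta (5): add. Components now {delta,kappa,rho,theta} {epsilon} {zeta} {mu}
kappa–theta (6): skip — theta and kappa already connected.
delta–kappa (7): skip — kappa and delta already connected.
theta–zeta (10): add. Components now {delta,kappa,rho,theta,zeta} {epsilon} {mu}
mu–zeta (15): add. Components now {delta,kappa,mu,rho,theta,zeta} {epsilon}
kappa–mu (16): skip — mu and kappa already connected.
mu–rho (17): skip — rho and mu already connected.
rho–zeta (19): skip — rho and zeta already connected.
mu–theta (20): skip — theta and mu already connected.
epsilon–rho (21): add. Components now {delta,epsilon,kappa,mu,rho,theta,zeta}
Edges rejected before the tree was complete: 6.

6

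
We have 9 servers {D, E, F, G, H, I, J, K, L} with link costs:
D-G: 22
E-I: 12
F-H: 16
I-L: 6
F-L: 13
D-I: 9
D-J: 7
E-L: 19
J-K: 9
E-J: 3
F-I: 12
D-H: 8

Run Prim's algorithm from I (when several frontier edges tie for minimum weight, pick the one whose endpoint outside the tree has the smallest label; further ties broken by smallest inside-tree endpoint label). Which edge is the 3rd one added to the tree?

Prim's algorithm from I:
Step 1: cheapest edge leaving the tree is I-L (6); add L.
Step 2: cheapest edge leaving the tree is D-I (9); add D.
Step 3: cheapest edge leaving the tree is D-J (7); add J.
Step 4: cheapest edge leaving the tree is E-J (3); add E.
Step 5: cheapest edge leaving the tree is D-H (8); add H.
Step 6: cheapest edge leaving the tree is J-K (9); add K.
Step 7: cheapest edge leaving the tree is F-I (12); add F.
Step 8: cheapest edge leaving the tree is D-G (22); add G.
The 3rd edge added is D-J.

D-J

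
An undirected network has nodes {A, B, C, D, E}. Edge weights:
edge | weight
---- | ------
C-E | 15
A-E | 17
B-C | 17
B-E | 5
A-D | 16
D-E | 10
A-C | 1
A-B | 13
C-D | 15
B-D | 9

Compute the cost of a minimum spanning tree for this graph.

28

Sort edges by weight, then run Kruskal:
A-C (1): add. Components now {A,C} {B} {D} {E}
B-E (5): add. Components now {A,C} {B,E} {D}
B-D (9): add. Components now {A,C} {B,D,E}
D-E (10): skip — D and E already connected.
A-B (13): add. Components now {A,B,C,D,E}
MST edges: A-C, B-E, B-D, A-B; total weight 1+5+9+13 = 28.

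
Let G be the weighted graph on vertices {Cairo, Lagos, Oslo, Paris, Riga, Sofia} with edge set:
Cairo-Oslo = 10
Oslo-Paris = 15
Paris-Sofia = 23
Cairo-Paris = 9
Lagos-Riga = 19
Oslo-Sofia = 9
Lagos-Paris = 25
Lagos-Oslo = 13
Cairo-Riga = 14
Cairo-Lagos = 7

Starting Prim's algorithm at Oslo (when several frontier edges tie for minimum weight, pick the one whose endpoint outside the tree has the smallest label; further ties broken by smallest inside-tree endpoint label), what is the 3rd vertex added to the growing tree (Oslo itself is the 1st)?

Prim's algorithm from Oslo:
Step 1: frontier [Oslo-Sofia 9, Cairo-Oslo 10, Lagos-Oslo 13, Oslo-Paris 15] → take Oslo-Sofia (9); add Sofia.
Step 2: frontier [Cairo-Oslo 10, Lagos-Oslo 13, Oslo-Paris 15, Paris-Sofia 23] → take Cairo-Oslo (10); add Cairo.
Step 3: frontier [Cairo-Lagos 7, Cairo-Paris 9, Cairo-Riga 14, Lagos-Oslo 13, Oslo-Paris 15, Paris-Sofia 23] → take Cairo-Lagos (7); add Lagos.
Step 4: frontier [Cairo-Paris 9, Cairo-Riga 14, Lagos-Riga 19, Lagos-Paris 25, Oslo-Paris 15, Paris-Sofia 23] → take Cairo-Paris (9); add Paris.
Step 5: frontier [Cairo-Riga 14, Lagos-Riga 19] → take Cairo-Riga (14); add Riga.
Vertex order: Oslo, Sofia, Cairo, Lagos, Paris, Riga. The 3rd vertex is Cairo.

Cairo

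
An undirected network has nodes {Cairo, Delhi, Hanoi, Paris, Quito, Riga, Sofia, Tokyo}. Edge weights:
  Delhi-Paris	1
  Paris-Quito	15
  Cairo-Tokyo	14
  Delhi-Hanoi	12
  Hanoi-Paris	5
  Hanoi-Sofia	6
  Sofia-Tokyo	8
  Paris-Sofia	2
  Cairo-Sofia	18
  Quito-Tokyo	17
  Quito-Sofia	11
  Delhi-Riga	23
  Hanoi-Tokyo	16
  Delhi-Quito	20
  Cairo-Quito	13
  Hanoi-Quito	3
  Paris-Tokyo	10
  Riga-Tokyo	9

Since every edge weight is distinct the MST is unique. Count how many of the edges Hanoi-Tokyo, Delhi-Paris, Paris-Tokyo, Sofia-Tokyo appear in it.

2

Kruskal: consider edges lightest-first.
Delhi-Paris (1): add — endpoints in different components.
Paris-Sofia (2): add — endpoints in different components.
Hanoi-Quito (3): add — endpoints in different components.
Hanoi-Paris (5): add — endpoints in different components.
Hanoi-Sofia (6): skip — Sofia and Hanoi already connected.
Sofia-Tokyo (8): add — endpoints in different components.
Riga-Tokyo (9): add — endpoints in different components.
Paris-Tokyo (10): skip — Tokyo and Paris already connected.
Quito-Sofia (11): skip — Sofia and Quito already connected.
Delhi-Hanoi (12): skip — Hanoi and Delhi already connected.
Cairo-Quito (13): add — endpoints in different components.
MST edge set: {Delhi-Paris, Paris-Sofia, Hanoi-Quito, Hanoi-Paris, Sofia-Tokyo, Riga-Tokyo, Cairo-Quito}.
Of the listed edges, {Delhi-Paris, Sofia-Tokyo} are in the MST → 2.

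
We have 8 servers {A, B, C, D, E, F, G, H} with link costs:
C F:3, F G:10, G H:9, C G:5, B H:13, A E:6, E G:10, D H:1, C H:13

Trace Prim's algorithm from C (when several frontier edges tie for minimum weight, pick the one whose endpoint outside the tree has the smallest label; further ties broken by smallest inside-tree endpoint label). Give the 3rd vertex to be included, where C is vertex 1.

Prim, starting at C.
Step 1: cheapest edge leaving the tree is C F (3); add F.
Step 2: cheapest edge leaving the tree is C G (5); add G.
Step 3: cheapest edge leaving the tree is G H (9); add H.
Step 4: cheapest edge leaving the tree is D H (1); add D.
Step 5: cheapest edge leaving the tree is E G (10); add E.
Step 6: cheapest edge leaving the tree is A E (6); add A.
Step 7: cheapest edge leaving the tree is B H (13); add B.
Vertex order: C, F, G, H, D, E, A, B. The 3rd vertex is G.

G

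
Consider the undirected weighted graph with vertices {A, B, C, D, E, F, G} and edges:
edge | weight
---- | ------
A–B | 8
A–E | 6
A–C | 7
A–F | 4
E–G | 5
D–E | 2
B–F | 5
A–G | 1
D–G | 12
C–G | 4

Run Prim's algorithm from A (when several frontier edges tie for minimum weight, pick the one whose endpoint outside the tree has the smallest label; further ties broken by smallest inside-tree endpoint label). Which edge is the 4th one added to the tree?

Prim's algorithm from A:
Step 1: cheapest edge leaving the tree is A–G (1); add G.
Step 2: cheapest edge leaving the tree is C–G (4); add C.
Step 3: cheapest edge leaving the tree is A–F (4); add F.
Step 4: cheapest edge leaving the tree is B–F (5); add B.
Step 5: cheapest edge leaving the tree is E–G (5); add E.
Step 6: cheapest edge leaving the tree is D–E (2); add D.
The 4th edge added is B–F.

B-F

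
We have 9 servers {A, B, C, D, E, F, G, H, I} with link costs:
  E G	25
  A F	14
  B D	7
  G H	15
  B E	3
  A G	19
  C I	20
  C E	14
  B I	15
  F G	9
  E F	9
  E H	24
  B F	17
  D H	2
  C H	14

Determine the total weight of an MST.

73

Kruskal's algorithm — process edges by increasing weight (ties by edge label):
D H (2): add — endpoints in different components.
B E (3): add — endpoints in different components.
B D (7): add — endpoints in different components.
E F (9): add — endpoints in different components.
F G (9): add — endpoints in different components.
A F (14): add — endpoints in different components.
C E (14): add — endpoints in different components.
C H (14): skip — C and H already connected.
B I (15): add — endpoints in different components.
MST edges: D H, B E, B D, E F, F G, A F, C E, B I; total weight 2+3+7+9+9+14+14+15 = 73.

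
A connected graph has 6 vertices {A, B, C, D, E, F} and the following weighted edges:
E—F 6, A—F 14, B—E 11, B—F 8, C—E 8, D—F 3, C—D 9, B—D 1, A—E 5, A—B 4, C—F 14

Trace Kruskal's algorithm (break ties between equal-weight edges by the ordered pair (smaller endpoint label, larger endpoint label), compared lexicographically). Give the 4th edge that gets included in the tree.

Sort edges by weight, then run Kruskal:
B—D (1): add. Components now {A} {B,D} {C} {E} {F}
D—F (3): add. Components now {A} {B,D,F} {C} {E}
A—B (4): add. Components now {A,B,D,F} {C} {E}
A—E (5): add. Components now {A,B,D,E,F} {C}
E—F (6): skip — E and F already connected.
B—F (8): skip — B and F already connected.
C—E (8): add. Components now {A,B,C,D,E,F}
The 4th edge added is A—E.

A-E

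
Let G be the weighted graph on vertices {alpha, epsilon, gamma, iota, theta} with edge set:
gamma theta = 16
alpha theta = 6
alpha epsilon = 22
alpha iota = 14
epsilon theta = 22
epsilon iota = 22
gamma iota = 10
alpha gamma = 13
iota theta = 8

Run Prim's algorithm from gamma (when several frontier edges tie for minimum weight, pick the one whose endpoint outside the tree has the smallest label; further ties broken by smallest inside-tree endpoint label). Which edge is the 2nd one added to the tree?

Prim, starting at gamma.
Step 1: cheapest edge leaving the tree is gamma iota (10); add iota.
Step 2: cheapest edge leaving the tree is iota theta (8); add theta.
Step 3: cheapest edge leaving the tree is alpha theta (6); add alpha.
Step 4: cheapest edge leaving the tree is alpha epsilon (22); add epsilon.
The 2nd edge added is iota theta.

iota-theta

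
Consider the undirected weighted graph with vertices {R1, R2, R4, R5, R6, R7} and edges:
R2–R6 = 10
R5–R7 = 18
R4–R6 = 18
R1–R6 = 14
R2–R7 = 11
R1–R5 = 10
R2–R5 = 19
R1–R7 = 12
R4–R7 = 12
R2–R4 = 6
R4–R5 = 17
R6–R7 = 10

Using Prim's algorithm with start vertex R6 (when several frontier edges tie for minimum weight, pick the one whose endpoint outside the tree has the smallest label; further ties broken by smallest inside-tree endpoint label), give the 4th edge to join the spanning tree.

R1-R7

Prim, starting at R6.
Step 1: cheapest edge leaving the tree is R2–R6 (10); add R2.
Step 2: cheapest edge leaving the tree is R2–R4 (6); add R4.
Step 3: cheapest edge leaving the tree is R6–R7 (10); add R7.
Step 4: cheapest edge leaving the tree is R1–R7 (12); add R1.
Step 5: cheapest edge leaving the tree is R1–R5 (10); add R5.
The 4th edge added is R1–R7.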